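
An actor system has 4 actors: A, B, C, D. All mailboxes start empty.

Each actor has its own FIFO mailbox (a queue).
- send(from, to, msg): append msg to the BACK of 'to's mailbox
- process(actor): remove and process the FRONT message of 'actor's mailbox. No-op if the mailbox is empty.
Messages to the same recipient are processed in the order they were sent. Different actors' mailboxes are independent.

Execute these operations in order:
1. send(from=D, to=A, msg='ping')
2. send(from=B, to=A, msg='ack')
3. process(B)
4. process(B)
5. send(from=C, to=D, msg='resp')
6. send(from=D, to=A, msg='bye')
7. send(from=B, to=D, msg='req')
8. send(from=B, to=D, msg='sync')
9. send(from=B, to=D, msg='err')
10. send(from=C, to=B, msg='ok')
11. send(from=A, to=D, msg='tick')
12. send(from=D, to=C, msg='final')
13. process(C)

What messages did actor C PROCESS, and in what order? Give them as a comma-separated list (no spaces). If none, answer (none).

Answer: final

Derivation:
After 1 (send(from=D, to=A, msg='ping')): A:[ping] B:[] C:[] D:[]
After 2 (send(from=B, to=A, msg='ack')): A:[ping,ack] B:[] C:[] D:[]
After 3 (process(B)): A:[ping,ack] B:[] C:[] D:[]
After 4 (process(B)): A:[ping,ack] B:[] C:[] D:[]
After 5 (send(from=C, to=D, msg='resp')): A:[ping,ack] B:[] C:[] D:[resp]
After 6 (send(from=D, to=A, msg='bye')): A:[ping,ack,bye] B:[] C:[] D:[resp]
After 7 (send(from=B, to=D, msg='req')): A:[ping,ack,bye] B:[] C:[] D:[resp,req]
After 8 (send(from=B, to=D, msg='sync')): A:[ping,ack,bye] B:[] C:[] D:[resp,req,sync]
After 9 (send(from=B, to=D, msg='err')): A:[ping,ack,bye] B:[] C:[] D:[resp,req,sync,err]
After 10 (send(from=C, to=B, msg='ok')): A:[ping,ack,bye] B:[ok] C:[] D:[resp,req,sync,err]
After 11 (send(from=A, to=D, msg='tick')): A:[ping,ack,bye] B:[ok] C:[] D:[resp,req,sync,err,tick]
After 12 (send(from=D, to=C, msg='final')): A:[ping,ack,bye] B:[ok] C:[final] D:[resp,req,sync,err,tick]
After 13 (process(C)): A:[ping,ack,bye] B:[ok] C:[] D:[resp,req,sync,err,tick]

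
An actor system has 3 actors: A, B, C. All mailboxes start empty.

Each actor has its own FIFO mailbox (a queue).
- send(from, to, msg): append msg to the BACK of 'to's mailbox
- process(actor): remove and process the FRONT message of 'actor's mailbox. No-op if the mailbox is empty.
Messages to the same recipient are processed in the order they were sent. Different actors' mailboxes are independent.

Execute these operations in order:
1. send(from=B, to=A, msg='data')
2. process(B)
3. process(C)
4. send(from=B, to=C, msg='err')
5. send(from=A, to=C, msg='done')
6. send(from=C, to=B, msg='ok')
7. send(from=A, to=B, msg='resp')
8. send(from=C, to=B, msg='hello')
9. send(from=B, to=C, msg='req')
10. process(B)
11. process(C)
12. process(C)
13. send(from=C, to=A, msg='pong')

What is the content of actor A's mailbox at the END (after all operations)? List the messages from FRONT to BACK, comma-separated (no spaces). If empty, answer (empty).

Answer: data,pong

Derivation:
After 1 (send(from=B, to=A, msg='data')): A:[data] B:[] C:[]
After 2 (process(B)): A:[data] B:[] C:[]
After 3 (process(C)): A:[data] B:[] C:[]
After 4 (send(from=B, to=C, msg='err')): A:[data] B:[] C:[err]
After 5 (send(from=A, to=C, msg='done')): A:[data] B:[] C:[err,done]
After 6 (send(from=C, to=B, msg='ok')): A:[data] B:[ok] C:[err,done]
After 7 (send(from=A, to=B, msg='resp')): A:[data] B:[ok,resp] C:[err,done]
After 8 (send(from=C, to=B, msg='hello')): A:[data] B:[ok,resp,hello] C:[err,done]
After 9 (send(from=B, to=C, msg='req')): A:[data] B:[ok,resp,hello] C:[err,done,req]
After 10 (process(B)): A:[data] B:[resp,hello] C:[err,done,req]
After 11 (process(C)): A:[data] B:[resp,hello] C:[done,req]
After 12 (process(C)): A:[data] B:[resp,hello] C:[req]
After 13 (send(from=C, to=A, msg='pong')): A:[data,pong] B:[resp,hello] C:[req]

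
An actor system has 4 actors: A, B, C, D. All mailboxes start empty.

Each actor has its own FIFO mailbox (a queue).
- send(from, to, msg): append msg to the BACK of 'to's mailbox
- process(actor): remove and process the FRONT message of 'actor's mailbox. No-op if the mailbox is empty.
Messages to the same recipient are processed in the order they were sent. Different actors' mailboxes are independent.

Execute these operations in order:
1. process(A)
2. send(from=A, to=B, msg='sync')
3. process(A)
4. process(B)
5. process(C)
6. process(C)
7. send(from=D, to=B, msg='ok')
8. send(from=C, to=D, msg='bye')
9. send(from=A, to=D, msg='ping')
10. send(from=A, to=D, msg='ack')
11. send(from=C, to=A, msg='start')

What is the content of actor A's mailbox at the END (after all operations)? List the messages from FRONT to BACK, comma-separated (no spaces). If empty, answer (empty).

Answer: start

Derivation:
After 1 (process(A)): A:[] B:[] C:[] D:[]
After 2 (send(from=A, to=B, msg='sync')): A:[] B:[sync] C:[] D:[]
After 3 (process(A)): A:[] B:[sync] C:[] D:[]
After 4 (process(B)): A:[] B:[] C:[] D:[]
After 5 (process(C)): A:[] B:[] C:[] D:[]
After 6 (process(C)): A:[] B:[] C:[] D:[]
After 7 (send(from=D, to=B, msg='ok')): A:[] B:[ok] C:[] D:[]
After 8 (send(from=C, to=D, msg='bye')): A:[] B:[ok] C:[] D:[bye]
After 9 (send(from=A, to=D, msg='ping')): A:[] B:[ok] C:[] D:[bye,ping]
After 10 (send(from=A, to=D, msg='ack')): A:[] B:[ok] C:[] D:[bye,ping,ack]
After 11 (send(from=C, to=A, msg='start')): A:[start] B:[ok] C:[] D:[bye,ping,ack]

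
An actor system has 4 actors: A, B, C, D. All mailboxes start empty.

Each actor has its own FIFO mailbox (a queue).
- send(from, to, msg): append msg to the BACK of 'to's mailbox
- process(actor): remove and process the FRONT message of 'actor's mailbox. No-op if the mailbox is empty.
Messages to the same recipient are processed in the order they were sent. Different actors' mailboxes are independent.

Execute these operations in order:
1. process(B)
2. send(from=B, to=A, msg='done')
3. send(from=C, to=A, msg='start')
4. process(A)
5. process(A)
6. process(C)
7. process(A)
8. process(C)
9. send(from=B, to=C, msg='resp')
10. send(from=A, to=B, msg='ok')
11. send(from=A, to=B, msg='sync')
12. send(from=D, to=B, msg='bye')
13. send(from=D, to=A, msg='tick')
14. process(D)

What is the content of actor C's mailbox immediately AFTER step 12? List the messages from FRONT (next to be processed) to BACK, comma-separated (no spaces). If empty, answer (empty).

After 1 (process(B)): A:[] B:[] C:[] D:[]
After 2 (send(from=B, to=A, msg='done')): A:[done] B:[] C:[] D:[]
After 3 (send(from=C, to=A, msg='start')): A:[done,start] B:[] C:[] D:[]
After 4 (process(A)): A:[start] B:[] C:[] D:[]
After 5 (process(A)): A:[] B:[] C:[] D:[]
After 6 (process(C)): A:[] B:[] C:[] D:[]
After 7 (process(A)): A:[] B:[] C:[] D:[]
After 8 (process(C)): A:[] B:[] C:[] D:[]
After 9 (send(from=B, to=C, msg='resp')): A:[] B:[] C:[resp] D:[]
After 10 (send(from=A, to=B, msg='ok')): A:[] B:[ok] C:[resp] D:[]
After 11 (send(from=A, to=B, msg='sync')): A:[] B:[ok,sync] C:[resp] D:[]
After 12 (send(from=D, to=B, msg='bye')): A:[] B:[ok,sync,bye] C:[resp] D:[]

resp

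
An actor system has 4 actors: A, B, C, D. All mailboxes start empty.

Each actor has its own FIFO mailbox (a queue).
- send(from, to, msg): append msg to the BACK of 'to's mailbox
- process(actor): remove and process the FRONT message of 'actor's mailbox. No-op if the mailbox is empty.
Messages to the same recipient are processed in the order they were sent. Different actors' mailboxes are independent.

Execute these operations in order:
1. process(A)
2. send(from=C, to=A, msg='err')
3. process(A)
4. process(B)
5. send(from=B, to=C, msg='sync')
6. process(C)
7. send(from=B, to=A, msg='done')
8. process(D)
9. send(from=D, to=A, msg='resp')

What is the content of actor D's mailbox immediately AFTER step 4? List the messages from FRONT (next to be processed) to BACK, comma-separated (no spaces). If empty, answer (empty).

After 1 (process(A)): A:[] B:[] C:[] D:[]
After 2 (send(from=C, to=A, msg='err')): A:[err] B:[] C:[] D:[]
After 3 (process(A)): A:[] B:[] C:[] D:[]
After 4 (process(B)): A:[] B:[] C:[] D:[]

(empty)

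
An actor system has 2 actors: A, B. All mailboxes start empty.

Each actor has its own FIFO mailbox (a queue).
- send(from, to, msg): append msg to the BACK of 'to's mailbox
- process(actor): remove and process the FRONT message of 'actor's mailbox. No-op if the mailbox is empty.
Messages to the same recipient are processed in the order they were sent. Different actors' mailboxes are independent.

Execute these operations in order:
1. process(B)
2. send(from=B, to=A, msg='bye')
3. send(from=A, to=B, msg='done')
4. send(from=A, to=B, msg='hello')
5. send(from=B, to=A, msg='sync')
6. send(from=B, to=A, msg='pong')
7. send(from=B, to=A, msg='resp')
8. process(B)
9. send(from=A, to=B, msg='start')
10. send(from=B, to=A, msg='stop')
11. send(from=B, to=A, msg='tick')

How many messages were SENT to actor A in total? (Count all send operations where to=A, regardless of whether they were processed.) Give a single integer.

After 1 (process(B)): A:[] B:[]
After 2 (send(from=B, to=A, msg='bye')): A:[bye] B:[]
After 3 (send(from=A, to=B, msg='done')): A:[bye] B:[done]
After 4 (send(from=A, to=B, msg='hello')): A:[bye] B:[done,hello]
After 5 (send(from=B, to=A, msg='sync')): A:[bye,sync] B:[done,hello]
After 6 (send(from=B, to=A, msg='pong')): A:[bye,sync,pong] B:[done,hello]
After 7 (send(from=B, to=A, msg='resp')): A:[bye,sync,pong,resp] B:[done,hello]
After 8 (process(B)): A:[bye,sync,pong,resp] B:[hello]
After 9 (send(from=A, to=B, msg='start')): A:[bye,sync,pong,resp] B:[hello,start]
After 10 (send(from=B, to=A, msg='stop')): A:[bye,sync,pong,resp,stop] B:[hello,start]
After 11 (send(from=B, to=A, msg='tick')): A:[bye,sync,pong,resp,stop,tick] B:[hello,start]

Answer: 6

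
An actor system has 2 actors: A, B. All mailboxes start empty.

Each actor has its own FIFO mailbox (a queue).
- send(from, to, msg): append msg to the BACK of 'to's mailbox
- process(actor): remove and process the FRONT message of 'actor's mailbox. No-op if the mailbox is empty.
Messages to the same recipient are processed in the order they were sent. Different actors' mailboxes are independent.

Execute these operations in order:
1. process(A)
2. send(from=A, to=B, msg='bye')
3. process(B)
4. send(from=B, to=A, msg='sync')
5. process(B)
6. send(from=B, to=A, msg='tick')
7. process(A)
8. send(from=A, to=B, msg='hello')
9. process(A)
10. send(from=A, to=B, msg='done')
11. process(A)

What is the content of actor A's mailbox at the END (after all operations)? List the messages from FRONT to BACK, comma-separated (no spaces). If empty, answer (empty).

Answer: (empty)

Derivation:
After 1 (process(A)): A:[] B:[]
After 2 (send(from=A, to=B, msg='bye')): A:[] B:[bye]
After 3 (process(B)): A:[] B:[]
After 4 (send(from=B, to=A, msg='sync')): A:[sync] B:[]
After 5 (process(B)): A:[sync] B:[]
After 6 (send(from=B, to=A, msg='tick')): A:[sync,tick] B:[]
After 7 (process(A)): A:[tick] B:[]
After 8 (send(from=A, to=B, msg='hello')): A:[tick] B:[hello]
After 9 (process(A)): A:[] B:[hello]
After 10 (send(from=A, to=B, msg='done')): A:[] B:[hello,done]
After 11 (process(A)): A:[] B:[hello,done]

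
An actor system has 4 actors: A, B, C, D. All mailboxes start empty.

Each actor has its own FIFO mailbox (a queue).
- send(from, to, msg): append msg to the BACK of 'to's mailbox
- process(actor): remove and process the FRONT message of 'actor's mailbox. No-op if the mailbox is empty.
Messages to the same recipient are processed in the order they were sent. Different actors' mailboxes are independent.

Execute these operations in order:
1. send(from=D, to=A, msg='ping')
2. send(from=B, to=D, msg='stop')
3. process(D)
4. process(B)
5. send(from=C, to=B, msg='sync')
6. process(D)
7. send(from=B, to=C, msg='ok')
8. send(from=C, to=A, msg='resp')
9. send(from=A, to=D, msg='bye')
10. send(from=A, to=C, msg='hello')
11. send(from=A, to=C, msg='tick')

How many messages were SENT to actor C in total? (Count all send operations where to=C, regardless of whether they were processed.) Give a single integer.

After 1 (send(from=D, to=A, msg='ping')): A:[ping] B:[] C:[] D:[]
After 2 (send(from=B, to=D, msg='stop')): A:[ping] B:[] C:[] D:[stop]
After 3 (process(D)): A:[ping] B:[] C:[] D:[]
After 4 (process(B)): A:[ping] B:[] C:[] D:[]
After 5 (send(from=C, to=B, msg='sync')): A:[ping] B:[sync] C:[] D:[]
After 6 (process(D)): A:[ping] B:[sync] C:[] D:[]
After 7 (send(from=B, to=C, msg='ok')): A:[ping] B:[sync] C:[ok] D:[]
After 8 (send(from=C, to=A, msg='resp')): A:[ping,resp] B:[sync] C:[ok] D:[]
After 9 (send(from=A, to=D, msg='bye')): A:[ping,resp] B:[sync] C:[ok] D:[bye]
After 10 (send(from=A, to=C, msg='hello')): A:[ping,resp] B:[sync] C:[ok,hello] D:[bye]
After 11 (send(from=A, to=C, msg='tick')): A:[ping,resp] B:[sync] C:[ok,hello,tick] D:[bye]

Answer: 3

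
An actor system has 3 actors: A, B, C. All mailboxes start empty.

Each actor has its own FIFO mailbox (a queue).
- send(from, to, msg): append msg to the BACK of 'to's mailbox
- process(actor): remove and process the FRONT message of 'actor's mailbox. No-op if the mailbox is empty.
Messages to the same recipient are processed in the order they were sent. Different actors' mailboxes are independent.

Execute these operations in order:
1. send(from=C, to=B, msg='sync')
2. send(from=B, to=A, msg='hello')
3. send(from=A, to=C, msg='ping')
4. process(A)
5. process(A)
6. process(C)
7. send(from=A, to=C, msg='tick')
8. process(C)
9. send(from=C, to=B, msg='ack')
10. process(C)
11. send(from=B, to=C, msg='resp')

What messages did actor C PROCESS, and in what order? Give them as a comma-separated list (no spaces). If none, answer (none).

After 1 (send(from=C, to=B, msg='sync')): A:[] B:[sync] C:[]
After 2 (send(from=B, to=A, msg='hello')): A:[hello] B:[sync] C:[]
After 3 (send(from=A, to=C, msg='ping')): A:[hello] B:[sync] C:[ping]
After 4 (process(A)): A:[] B:[sync] C:[ping]
After 5 (process(A)): A:[] B:[sync] C:[ping]
After 6 (process(C)): A:[] B:[sync] C:[]
After 7 (send(from=A, to=C, msg='tick')): A:[] B:[sync] C:[tick]
After 8 (process(C)): A:[] B:[sync] C:[]
After 9 (send(from=C, to=B, msg='ack')): A:[] B:[sync,ack] C:[]
After 10 (process(C)): A:[] B:[sync,ack] C:[]
After 11 (send(from=B, to=C, msg='resp')): A:[] B:[sync,ack] C:[resp]

Answer: ping,tick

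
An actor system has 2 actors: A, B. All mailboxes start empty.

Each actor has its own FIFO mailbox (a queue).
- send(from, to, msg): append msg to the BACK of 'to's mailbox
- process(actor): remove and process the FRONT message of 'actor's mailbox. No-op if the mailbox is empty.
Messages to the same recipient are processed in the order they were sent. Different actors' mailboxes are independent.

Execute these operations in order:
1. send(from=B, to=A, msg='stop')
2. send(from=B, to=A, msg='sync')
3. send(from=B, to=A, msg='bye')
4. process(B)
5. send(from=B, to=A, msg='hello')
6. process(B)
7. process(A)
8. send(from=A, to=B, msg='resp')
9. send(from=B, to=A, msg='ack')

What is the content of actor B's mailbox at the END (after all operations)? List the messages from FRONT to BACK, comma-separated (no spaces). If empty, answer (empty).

After 1 (send(from=B, to=A, msg='stop')): A:[stop] B:[]
After 2 (send(from=B, to=A, msg='sync')): A:[stop,sync] B:[]
After 3 (send(from=B, to=A, msg='bye')): A:[stop,sync,bye] B:[]
After 4 (process(B)): A:[stop,sync,bye] B:[]
After 5 (send(from=B, to=A, msg='hello')): A:[stop,sync,bye,hello] B:[]
After 6 (process(B)): A:[stop,sync,bye,hello] B:[]
After 7 (process(A)): A:[sync,bye,hello] B:[]
After 8 (send(from=A, to=B, msg='resp')): A:[sync,bye,hello] B:[resp]
After 9 (send(from=B, to=A, msg='ack')): A:[sync,bye,hello,ack] B:[resp]

Answer: resp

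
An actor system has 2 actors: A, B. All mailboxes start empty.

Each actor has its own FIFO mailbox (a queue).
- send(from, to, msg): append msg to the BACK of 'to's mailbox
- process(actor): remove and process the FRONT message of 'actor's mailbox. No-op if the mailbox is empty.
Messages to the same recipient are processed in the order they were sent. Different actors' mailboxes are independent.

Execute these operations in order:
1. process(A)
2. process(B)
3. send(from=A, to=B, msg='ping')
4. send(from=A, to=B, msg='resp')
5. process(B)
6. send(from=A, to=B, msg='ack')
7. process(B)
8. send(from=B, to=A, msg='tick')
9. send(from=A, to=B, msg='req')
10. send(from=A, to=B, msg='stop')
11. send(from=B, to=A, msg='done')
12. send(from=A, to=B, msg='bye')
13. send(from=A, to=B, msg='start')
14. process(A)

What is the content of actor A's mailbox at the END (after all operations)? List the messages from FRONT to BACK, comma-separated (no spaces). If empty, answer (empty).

After 1 (process(A)): A:[] B:[]
After 2 (process(B)): A:[] B:[]
After 3 (send(from=A, to=B, msg='ping')): A:[] B:[ping]
After 4 (send(from=A, to=B, msg='resp')): A:[] B:[ping,resp]
After 5 (process(B)): A:[] B:[resp]
After 6 (send(from=A, to=B, msg='ack')): A:[] B:[resp,ack]
After 7 (process(B)): A:[] B:[ack]
After 8 (send(from=B, to=A, msg='tick')): A:[tick] B:[ack]
After 9 (send(from=A, to=B, msg='req')): A:[tick] B:[ack,req]
After 10 (send(from=A, to=B, msg='stop')): A:[tick] B:[ack,req,stop]
After 11 (send(from=B, to=A, msg='done')): A:[tick,done] B:[ack,req,stop]
After 12 (send(from=A, to=B, msg='bye')): A:[tick,done] B:[ack,req,stop,bye]
After 13 (send(from=A, to=B, msg='start')): A:[tick,done] B:[ack,req,stop,bye,start]
After 14 (process(A)): A:[done] B:[ack,req,stop,bye,start]

Answer: done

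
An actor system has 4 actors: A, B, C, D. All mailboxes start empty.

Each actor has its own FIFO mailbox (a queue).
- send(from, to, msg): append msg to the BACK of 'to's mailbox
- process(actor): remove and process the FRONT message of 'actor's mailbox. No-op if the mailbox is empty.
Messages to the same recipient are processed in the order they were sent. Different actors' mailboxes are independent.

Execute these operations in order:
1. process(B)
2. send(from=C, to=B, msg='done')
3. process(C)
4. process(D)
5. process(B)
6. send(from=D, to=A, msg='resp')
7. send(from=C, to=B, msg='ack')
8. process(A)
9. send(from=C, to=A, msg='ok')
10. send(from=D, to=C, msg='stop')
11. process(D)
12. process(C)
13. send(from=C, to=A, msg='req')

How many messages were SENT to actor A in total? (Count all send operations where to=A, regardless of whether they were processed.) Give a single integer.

Answer: 3

Derivation:
After 1 (process(B)): A:[] B:[] C:[] D:[]
After 2 (send(from=C, to=B, msg='done')): A:[] B:[done] C:[] D:[]
After 3 (process(C)): A:[] B:[done] C:[] D:[]
After 4 (process(D)): A:[] B:[done] C:[] D:[]
After 5 (process(B)): A:[] B:[] C:[] D:[]
After 6 (send(from=D, to=A, msg='resp')): A:[resp] B:[] C:[] D:[]
After 7 (send(from=C, to=B, msg='ack')): A:[resp] B:[ack] C:[] D:[]
After 8 (process(A)): A:[] B:[ack] C:[] D:[]
After 9 (send(from=C, to=A, msg='ok')): A:[ok] B:[ack] C:[] D:[]
After 10 (send(from=D, to=C, msg='stop')): A:[ok] B:[ack] C:[stop] D:[]
After 11 (process(D)): A:[ok] B:[ack] C:[stop] D:[]
After 12 (process(C)): A:[ok] B:[ack] C:[] D:[]
After 13 (send(from=C, to=A, msg='req')): A:[ok,req] B:[ack] C:[] D:[]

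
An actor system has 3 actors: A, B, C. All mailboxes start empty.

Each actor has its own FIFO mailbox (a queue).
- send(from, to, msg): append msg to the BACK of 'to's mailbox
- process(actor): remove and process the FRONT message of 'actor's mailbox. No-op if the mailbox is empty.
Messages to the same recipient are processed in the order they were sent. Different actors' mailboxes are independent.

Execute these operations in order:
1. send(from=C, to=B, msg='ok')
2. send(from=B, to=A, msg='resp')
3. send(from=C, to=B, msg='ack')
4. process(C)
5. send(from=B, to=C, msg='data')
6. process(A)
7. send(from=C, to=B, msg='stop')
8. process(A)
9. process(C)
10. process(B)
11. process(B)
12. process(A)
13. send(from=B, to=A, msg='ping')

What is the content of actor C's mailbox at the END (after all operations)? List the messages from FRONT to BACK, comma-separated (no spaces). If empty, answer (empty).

After 1 (send(from=C, to=B, msg='ok')): A:[] B:[ok] C:[]
After 2 (send(from=B, to=A, msg='resp')): A:[resp] B:[ok] C:[]
After 3 (send(from=C, to=B, msg='ack')): A:[resp] B:[ok,ack] C:[]
After 4 (process(C)): A:[resp] B:[ok,ack] C:[]
After 5 (send(from=B, to=C, msg='data')): A:[resp] B:[ok,ack] C:[data]
After 6 (process(A)): A:[] B:[ok,ack] C:[data]
After 7 (send(from=C, to=B, msg='stop')): A:[] B:[ok,ack,stop] C:[data]
After 8 (process(A)): A:[] B:[ok,ack,stop] C:[data]
After 9 (process(C)): A:[] B:[ok,ack,stop] C:[]
After 10 (process(B)): A:[] B:[ack,stop] C:[]
After 11 (process(B)): A:[] B:[stop] C:[]
After 12 (process(A)): A:[] B:[stop] C:[]
After 13 (send(from=B, to=A, msg='ping')): A:[ping] B:[stop] C:[]

Answer: (empty)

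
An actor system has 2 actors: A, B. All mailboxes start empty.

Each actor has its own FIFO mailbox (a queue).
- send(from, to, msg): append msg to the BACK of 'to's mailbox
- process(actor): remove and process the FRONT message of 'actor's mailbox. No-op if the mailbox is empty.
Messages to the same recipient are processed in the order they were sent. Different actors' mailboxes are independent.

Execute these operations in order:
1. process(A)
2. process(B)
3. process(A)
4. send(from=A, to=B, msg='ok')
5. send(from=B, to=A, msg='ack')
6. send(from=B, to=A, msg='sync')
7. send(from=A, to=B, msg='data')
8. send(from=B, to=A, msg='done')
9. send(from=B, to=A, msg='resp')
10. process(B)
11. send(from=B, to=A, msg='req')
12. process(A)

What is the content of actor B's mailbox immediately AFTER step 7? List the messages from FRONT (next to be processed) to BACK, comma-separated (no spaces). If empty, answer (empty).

After 1 (process(A)): A:[] B:[]
After 2 (process(B)): A:[] B:[]
After 3 (process(A)): A:[] B:[]
After 4 (send(from=A, to=B, msg='ok')): A:[] B:[ok]
After 5 (send(from=B, to=A, msg='ack')): A:[ack] B:[ok]
After 6 (send(from=B, to=A, msg='sync')): A:[ack,sync] B:[ok]
After 7 (send(from=A, to=B, msg='data')): A:[ack,sync] B:[ok,data]

ok,data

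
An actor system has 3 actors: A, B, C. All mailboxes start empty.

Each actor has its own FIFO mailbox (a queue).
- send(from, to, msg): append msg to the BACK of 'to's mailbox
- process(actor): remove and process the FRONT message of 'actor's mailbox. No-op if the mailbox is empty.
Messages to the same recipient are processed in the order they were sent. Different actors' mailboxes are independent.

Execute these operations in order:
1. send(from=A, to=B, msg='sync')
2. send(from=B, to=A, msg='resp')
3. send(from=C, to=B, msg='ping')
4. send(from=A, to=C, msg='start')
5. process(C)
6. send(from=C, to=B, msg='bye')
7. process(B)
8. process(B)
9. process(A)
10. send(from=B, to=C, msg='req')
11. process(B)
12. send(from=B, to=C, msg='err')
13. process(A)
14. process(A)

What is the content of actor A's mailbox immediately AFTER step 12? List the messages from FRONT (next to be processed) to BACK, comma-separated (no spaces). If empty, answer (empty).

After 1 (send(from=A, to=B, msg='sync')): A:[] B:[sync] C:[]
After 2 (send(from=B, to=A, msg='resp')): A:[resp] B:[sync] C:[]
After 3 (send(from=C, to=B, msg='ping')): A:[resp] B:[sync,ping] C:[]
After 4 (send(from=A, to=C, msg='start')): A:[resp] B:[sync,ping] C:[start]
After 5 (process(C)): A:[resp] B:[sync,ping] C:[]
After 6 (send(from=C, to=B, msg='bye')): A:[resp] B:[sync,ping,bye] C:[]
After 7 (process(B)): A:[resp] B:[ping,bye] C:[]
After 8 (process(B)): A:[resp] B:[bye] C:[]
After 9 (process(A)): A:[] B:[bye] C:[]
After 10 (send(from=B, to=C, msg='req')): A:[] B:[bye] C:[req]
After 11 (process(B)): A:[] B:[] C:[req]
After 12 (send(from=B, to=C, msg='err')): A:[] B:[] C:[req,err]

(empty)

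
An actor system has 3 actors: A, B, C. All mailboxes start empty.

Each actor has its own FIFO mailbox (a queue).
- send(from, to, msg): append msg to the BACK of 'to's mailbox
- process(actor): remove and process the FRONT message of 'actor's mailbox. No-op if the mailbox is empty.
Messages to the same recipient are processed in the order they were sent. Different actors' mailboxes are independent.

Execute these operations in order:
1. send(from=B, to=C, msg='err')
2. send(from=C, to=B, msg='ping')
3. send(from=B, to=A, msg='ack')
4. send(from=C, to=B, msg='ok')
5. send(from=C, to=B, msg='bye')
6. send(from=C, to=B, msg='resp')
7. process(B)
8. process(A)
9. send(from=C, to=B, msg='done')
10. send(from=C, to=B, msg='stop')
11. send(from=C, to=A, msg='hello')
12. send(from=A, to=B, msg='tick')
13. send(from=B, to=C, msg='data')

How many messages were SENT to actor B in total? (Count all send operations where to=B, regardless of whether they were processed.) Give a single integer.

After 1 (send(from=B, to=C, msg='err')): A:[] B:[] C:[err]
After 2 (send(from=C, to=B, msg='ping')): A:[] B:[ping] C:[err]
After 3 (send(from=B, to=A, msg='ack')): A:[ack] B:[ping] C:[err]
After 4 (send(from=C, to=B, msg='ok')): A:[ack] B:[ping,ok] C:[err]
After 5 (send(from=C, to=B, msg='bye')): A:[ack] B:[ping,ok,bye] C:[err]
After 6 (send(from=C, to=B, msg='resp')): A:[ack] B:[ping,ok,bye,resp] C:[err]
After 7 (process(B)): A:[ack] B:[ok,bye,resp] C:[err]
After 8 (process(A)): A:[] B:[ok,bye,resp] C:[err]
After 9 (send(from=C, to=B, msg='done')): A:[] B:[ok,bye,resp,done] C:[err]
After 10 (send(from=C, to=B, msg='stop')): A:[] B:[ok,bye,resp,done,stop] C:[err]
After 11 (send(from=C, to=A, msg='hello')): A:[hello] B:[ok,bye,resp,done,stop] C:[err]
After 12 (send(from=A, to=B, msg='tick')): A:[hello] B:[ok,bye,resp,done,stop,tick] C:[err]
After 13 (send(from=B, to=C, msg='data')): A:[hello] B:[ok,bye,resp,done,stop,tick] C:[err,data]

Answer: 7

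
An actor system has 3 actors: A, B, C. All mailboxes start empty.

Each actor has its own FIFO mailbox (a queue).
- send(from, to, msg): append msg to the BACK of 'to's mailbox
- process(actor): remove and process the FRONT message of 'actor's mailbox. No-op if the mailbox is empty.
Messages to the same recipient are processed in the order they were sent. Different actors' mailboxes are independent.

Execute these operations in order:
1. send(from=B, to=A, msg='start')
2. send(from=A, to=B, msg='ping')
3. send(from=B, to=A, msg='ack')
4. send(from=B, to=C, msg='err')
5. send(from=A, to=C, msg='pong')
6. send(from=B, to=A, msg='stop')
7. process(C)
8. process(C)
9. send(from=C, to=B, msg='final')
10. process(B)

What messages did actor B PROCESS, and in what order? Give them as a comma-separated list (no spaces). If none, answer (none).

Answer: ping

Derivation:
After 1 (send(from=B, to=A, msg='start')): A:[start] B:[] C:[]
After 2 (send(from=A, to=B, msg='ping')): A:[start] B:[ping] C:[]
After 3 (send(from=B, to=A, msg='ack')): A:[start,ack] B:[ping] C:[]
After 4 (send(from=B, to=C, msg='err')): A:[start,ack] B:[ping] C:[err]
After 5 (send(from=A, to=C, msg='pong')): A:[start,ack] B:[ping] C:[err,pong]
After 6 (send(from=B, to=A, msg='stop')): A:[start,ack,stop] B:[ping] C:[err,pong]
After 7 (process(C)): A:[start,ack,stop] B:[ping] C:[pong]
After 8 (process(C)): A:[start,ack,stop] B:[ping] C:[]
After 9 (send(from=C, to=B, msg='final')): A:[start,ack,stop] B:[ping,final] C:[]
After 10 (process(B)): A:[start,ack,stop] B:[final] C:[]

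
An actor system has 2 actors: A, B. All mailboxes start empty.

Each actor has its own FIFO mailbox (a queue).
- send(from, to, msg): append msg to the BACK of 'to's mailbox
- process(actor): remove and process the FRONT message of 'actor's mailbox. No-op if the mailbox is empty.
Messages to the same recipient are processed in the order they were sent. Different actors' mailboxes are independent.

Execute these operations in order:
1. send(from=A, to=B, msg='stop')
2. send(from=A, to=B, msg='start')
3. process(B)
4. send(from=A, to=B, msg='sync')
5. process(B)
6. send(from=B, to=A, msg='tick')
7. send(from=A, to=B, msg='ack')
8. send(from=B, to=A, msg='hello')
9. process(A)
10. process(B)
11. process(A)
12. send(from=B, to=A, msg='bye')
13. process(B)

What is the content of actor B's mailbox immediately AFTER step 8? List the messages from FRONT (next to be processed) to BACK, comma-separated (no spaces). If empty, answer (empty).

After 1 (send(from=A, to=B, msg='stop')): A:[] B:[stop]
After 2 (send(from=A, to=B, msg='start')): A:[] B:[stop,start]
After 3 (process(B)): A:[] B:[start]
After 4 (send(from=A, to=B, msg='sync')): A:[] B:[start,sync]
After 5 (process(B)): A:[] B:[sync]
After 6 (send(from=B, to=A, msg='tick')): A:[tick] B:[sync]
After 7 (send(from=A, to=B, msg='ack')): A:[tick] B:[sync,ack]
After 8 (send(from=B, to=A, msg='hello')): A:[tick,hello] B:[sync,ack]

sync,ack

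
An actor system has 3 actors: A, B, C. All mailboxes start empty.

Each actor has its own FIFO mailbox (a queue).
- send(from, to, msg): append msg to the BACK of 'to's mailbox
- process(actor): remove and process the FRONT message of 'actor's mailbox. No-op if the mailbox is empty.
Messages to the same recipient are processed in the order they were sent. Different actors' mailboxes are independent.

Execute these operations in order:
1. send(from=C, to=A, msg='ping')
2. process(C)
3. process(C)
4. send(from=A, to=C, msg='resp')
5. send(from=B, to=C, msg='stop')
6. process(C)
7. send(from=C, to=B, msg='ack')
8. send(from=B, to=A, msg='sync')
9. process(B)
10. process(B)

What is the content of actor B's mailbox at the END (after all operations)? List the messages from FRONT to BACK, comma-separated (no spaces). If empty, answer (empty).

After 1 (send(from=C, to=A, msg='ping')): A:[ping] B:[] C:[]
After 2 (process(C)): A:[ping] B:[] C:[]
After 3 (process(C)): A:[ping] B:[] C:[]
After 4 (send(from=A, to=C, msg='resp')): A:[ping] B:[] C:[resp]
After 5 (send(from=B, to=C, msg='stop')): A:[ping] B:[] C:[resp,stop]
After 6 (process(C)): A:[ping] B:[] C:[stop]
After 7 (send(from=C, to=B, msg='ack')): A:[ping] B:[ack] C:[stop]
After 8 (send(from=B, to=A, msg='sync')): A:[ping,sync] B:[ack] C:[stop]
After 9 (process(B)): A:[ping,sync] B:[] C:[stop]
After 10 (process(B)): A:[ping,sync] B:[] C:[stop]

Answer: (empty)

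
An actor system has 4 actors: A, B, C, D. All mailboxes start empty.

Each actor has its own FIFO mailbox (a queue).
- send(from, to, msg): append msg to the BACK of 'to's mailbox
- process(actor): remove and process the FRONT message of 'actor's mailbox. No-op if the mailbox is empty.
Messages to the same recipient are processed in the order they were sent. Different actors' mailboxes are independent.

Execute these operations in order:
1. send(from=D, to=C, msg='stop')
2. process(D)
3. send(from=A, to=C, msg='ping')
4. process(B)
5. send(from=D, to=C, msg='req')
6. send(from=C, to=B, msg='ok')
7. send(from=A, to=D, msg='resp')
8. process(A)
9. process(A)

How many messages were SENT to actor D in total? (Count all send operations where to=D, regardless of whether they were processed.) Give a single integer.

Answer: 1

Derivation:
After 1 (send(from=D, to=C, msg='stop')): A:[] B:[] C:[stop] D:[]
After 2 (process(D)): A:[] B:[] C:[stop] D:[]
After 3 (send(from=A, to=C, msg='ping')): A:[] B:[] C:[stop,ping] D:[]
After 4 (process(B)): A:[] B:[] C:[stop,ping] D:[]
After 5 (send(from=D, to=C, msg='req')): A:[] B:[] C:[stop,ping,req] D:[]
After 6 (send(from=C, to=B, msg='ok')): A:[] B:[ok] C:[stop,ping,req] D:[]
After 7 (send(from=A, to=D, msg='resp')): A:[] B:[ok] C:[stop,ping,req] D:[resp]
After 8 (process(A)): A:[] B:[ok] C:[stop,ping,req] D:[resp]
After 9 (process(A)): A:[] B:[ok] C:[stop,ping,req] D:[resp]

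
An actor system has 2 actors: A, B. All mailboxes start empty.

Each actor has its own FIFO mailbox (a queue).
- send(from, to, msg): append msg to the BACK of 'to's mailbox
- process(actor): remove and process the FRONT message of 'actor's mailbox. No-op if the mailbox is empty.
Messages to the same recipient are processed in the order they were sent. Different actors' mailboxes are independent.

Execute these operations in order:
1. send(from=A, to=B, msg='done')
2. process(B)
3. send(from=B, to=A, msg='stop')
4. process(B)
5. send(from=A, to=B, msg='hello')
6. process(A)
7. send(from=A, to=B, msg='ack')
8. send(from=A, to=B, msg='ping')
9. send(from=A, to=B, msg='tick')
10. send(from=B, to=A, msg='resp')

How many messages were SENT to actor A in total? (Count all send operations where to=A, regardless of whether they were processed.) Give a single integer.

After 1 (send(from=A, to=B, msg='done')): A:[] B:[done]
After 2 (process(B)): A:[] B:[]
After 3 (send(from=B, to=A, msg='stop')): A:[stop] B:[]
After 4 (process(B)): A:[stop] B:[]
After 5 (send(from=A, to=B, msg='hello')): A:[stop] B:[hello]
After 6 (process(A)): A:[] B:[hello]
After 7 (send(from=A, to=B, msg='ack')): A:[] B:[hello,ack]
After 8 (send(from=A, to=B, msg='ping')): A:[] B:[hello,ack,ping]
After 9 (send(from=A, to=B, msg='tick')): A:[] B:[hello,ack,ping,tick]
After 10 (send(from=B, to=A, msg='resp')): A:[resp] B:[hello,ack,ping,tick]

Answer: 2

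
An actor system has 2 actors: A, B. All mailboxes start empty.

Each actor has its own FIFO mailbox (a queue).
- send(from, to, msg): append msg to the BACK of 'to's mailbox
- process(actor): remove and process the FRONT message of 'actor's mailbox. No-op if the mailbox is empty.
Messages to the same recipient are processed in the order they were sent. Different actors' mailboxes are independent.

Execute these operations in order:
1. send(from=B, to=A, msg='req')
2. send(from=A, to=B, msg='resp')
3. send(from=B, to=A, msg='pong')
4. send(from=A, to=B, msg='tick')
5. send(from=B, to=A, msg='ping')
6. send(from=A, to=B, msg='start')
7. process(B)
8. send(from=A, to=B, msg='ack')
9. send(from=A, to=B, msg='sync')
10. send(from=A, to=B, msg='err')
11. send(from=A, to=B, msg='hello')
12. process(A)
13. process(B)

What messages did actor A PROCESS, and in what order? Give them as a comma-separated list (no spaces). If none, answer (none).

After 1 (send(from=B, to=A, msg='req')): A:[req] B:[]
After 2 (send(from=A, to=B, msg='resp')): A:[req] B:[resp]
After 3 (send(from=B, to=A, msg='pong')): A:[req,pong] B:[resp]
After 4 (send(from=A, to=B, msg='tick')): A:[req,pong] B:[resp,tick]
After 5 (send(from=B, to=A, msg='ping')): A:[req,pong,ping] B:[resp,tick]
After 6 (send(from=A, to=B, msg='start')): A:[req,pong,ping] B:[resp,tick,start]
After 7 (process(B)): A:[req,pong,ping] B:[tick,start]
After 8 (send(from=A, to=B, msg='ack')): A:[req,pong,ping] B:[tick,start,ack]
After 9 (send(from=A, to=B, msg='sync')): A:[req,pong,ping] B:[tick,start,ack,sync]
After 10 (send(from=A, to=B, msg='err')): A:[req,pong,ping] B:[tick,start,ack,sync,err]
After 11 (send(from=A, to=B, msg='hello')): A:[req,pong,ping] B:[tick,start,ack,sync,err,hello]
After 12 (process(A)): A:[pong,ping] B:[tick,start,ack,sync,err,hello]
After 13 (process(B)): A:[pong,ping] B:[start,ack,sync,err,hello]

Answer: req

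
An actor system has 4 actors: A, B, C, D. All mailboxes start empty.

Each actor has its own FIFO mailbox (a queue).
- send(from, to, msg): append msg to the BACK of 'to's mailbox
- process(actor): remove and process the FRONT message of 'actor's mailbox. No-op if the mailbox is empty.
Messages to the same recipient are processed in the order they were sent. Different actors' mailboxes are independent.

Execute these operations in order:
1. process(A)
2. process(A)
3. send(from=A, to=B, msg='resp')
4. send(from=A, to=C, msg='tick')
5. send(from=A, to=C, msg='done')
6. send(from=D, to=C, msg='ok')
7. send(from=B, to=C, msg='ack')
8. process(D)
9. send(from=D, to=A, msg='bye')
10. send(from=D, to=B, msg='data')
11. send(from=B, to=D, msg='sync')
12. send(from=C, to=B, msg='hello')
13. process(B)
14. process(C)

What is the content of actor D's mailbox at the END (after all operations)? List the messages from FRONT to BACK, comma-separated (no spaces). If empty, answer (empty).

Answer: sync

Derivation:
After 1 (process(A)): A:[] B:[] C:[] D:[]
After 2 (process(A)): A:[] B:[] C:[] D:[]
After 3 (send(from=A, to=B, msg='resp')): A:[] B:[resp] C:[] D:[]
After 4 (send(from=A, to=C, msg='tick')): A:[] B:[resp] C:[tick] D:[]
After 5 (send(from=A, to=C, msg='done')): A:[] B:[resp] C:[tick,done] D:[]
After 6 (send(from=D, to=C, msg='ok')): A:[] B:[resp] C:[tick,done,ok] D:[]
After 7 (send(from=B, to=C, msg='ack')): A:[] B:[resp] C:[tick,done,ok,ack] D:[]
After 8 (process(D)): A:[] B:[resp] C:[tick,done,ok,ack] D:[]
After 9 (send(from=D, to=A, msg='bye')): A:[bye] B:[resp] C:[tick,done,ok,ack] D:[]
After 10 (send(from=D, to=B, msg='data')): A:[bye] B:[resp,data] C:[tick,done,ok,ack] D:[]
After 11 (send(from=B, to=D, msg='sync')): A:[bye] B:[resp,data] C:[tick,done,ok,ack] D:[sync]
After 12 (send(from=C, to=B, msg='hello')): A:[bye] B:[resp,data,hello] C:[tick,done,ok,ack] D:[sync]
After 13 (process(B)): A:[bye] B:[data,hello] C:[tick,done,ok,ack] D:[sync]
After 14 (process(C)): A:[bye] B:[data,hello] C:[done,ok,ack] D:[sync]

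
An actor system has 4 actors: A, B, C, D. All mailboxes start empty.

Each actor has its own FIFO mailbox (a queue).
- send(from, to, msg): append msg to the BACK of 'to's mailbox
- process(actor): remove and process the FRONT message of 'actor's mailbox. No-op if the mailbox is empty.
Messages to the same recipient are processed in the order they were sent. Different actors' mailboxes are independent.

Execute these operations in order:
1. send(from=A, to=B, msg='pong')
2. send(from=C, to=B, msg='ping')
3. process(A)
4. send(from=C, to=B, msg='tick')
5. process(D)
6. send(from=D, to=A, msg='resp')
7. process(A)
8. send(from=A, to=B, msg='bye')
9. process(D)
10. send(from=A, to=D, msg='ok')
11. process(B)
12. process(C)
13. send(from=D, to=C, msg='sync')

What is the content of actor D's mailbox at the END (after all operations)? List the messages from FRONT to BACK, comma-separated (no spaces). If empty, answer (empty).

After 1 (send(from=A, to=B, msg='pong')): A:[] B:[pong] C:[] D:[]
After 2 (send(from=C, to=B, msg='ping')): A:[] B:[pong,ping] C:[] D:[]
After 3 (process(A)): A:[] B:[pong,ping] C:[] D:[]
After 4 (send(from=C, to=B, msg='tick')): A:[] B:[pong,ping,tick] C:[] D:[]
After 5 (process(D)): A:[] B:[pong,ping,tick] C:[] D:[]
After 6 (send(from=D, to=A, msg='resp')): A:[resp] B:[pong,ping,tick] C:[] D:[]
After 7 (process(A)): A:[] B:[pong,ping,tick] C:[] D:[]
After 8 (send(from=A, to=B, msg='bye')): A:[] B:[pong,ping,tick,bye] C:[] D:[]
After 9 (process(D)): A:[] B:[pong,ping,tick,bye] C:[] D:[]
After 10 (send(from=A, to=D, msg='ok')): A:[] B:[pong,ping,tick,bye] C:[] D:[ok]
After 11 (process(B)): A:[] B:[ping,tick,bye] C:[] D:[ok]
After 12 (process(C)): A:[] B:[ping,tick,bye] C:[] D:[ok]
After 13 (send(from=D, to=C, msg='sync')): A:[] B:[ping,tick,bye] C:[sync] D:[ok]

Answer: ok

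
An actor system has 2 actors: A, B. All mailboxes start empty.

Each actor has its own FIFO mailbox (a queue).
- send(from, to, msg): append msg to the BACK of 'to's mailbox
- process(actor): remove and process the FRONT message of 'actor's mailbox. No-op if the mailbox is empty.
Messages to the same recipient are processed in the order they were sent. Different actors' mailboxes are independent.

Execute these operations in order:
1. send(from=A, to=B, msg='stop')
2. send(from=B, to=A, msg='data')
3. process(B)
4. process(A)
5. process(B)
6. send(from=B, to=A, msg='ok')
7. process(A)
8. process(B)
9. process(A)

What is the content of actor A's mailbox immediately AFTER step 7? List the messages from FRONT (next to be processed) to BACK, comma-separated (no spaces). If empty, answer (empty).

After 1 (send(from=A, to=B, msg='stop')): A:[] B:[stop]
After 2 (send(from=B, to=A, msg='data')): A:[data] B:[stop]
After 3 (process(B)): A:[data] B:[]
After 4 (process(A)): A:[] B:[]
After 5 (process(B)): A:[] B:[]
After 6 (send(from=B, to=A, msg='ok')): A:[ok] B:[]
After 7 (process(A)): A:[] B:[]

(empty)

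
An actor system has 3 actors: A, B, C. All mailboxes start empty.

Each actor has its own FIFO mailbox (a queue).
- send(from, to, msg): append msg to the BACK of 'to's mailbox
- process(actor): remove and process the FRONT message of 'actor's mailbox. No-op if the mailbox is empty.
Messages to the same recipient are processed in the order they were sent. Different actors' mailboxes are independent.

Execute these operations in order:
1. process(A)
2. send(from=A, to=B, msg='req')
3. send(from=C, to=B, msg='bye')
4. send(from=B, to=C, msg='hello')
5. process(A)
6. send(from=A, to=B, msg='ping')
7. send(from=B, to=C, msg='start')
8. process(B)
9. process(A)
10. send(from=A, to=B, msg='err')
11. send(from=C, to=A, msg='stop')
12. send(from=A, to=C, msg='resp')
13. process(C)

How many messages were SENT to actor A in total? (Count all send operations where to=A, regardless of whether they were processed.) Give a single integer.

Answer: 1

Derivation:
After 1 (process(A)): A:[] B:[] C:[]
After 2 (send(from=A, to=B, msg='req')): A:[] B:[req] C:[]
After 3 (send(from=C, to=B, msg='bye')): A:[] B:[req,bye] C:[]
After 4 (send(from=B, to=C, msg='hello')): A:[] B:[req,bye] C:[hello]
After 5 (process(A)): A:[] B:[req,bye] C:[hello]
After 6 (send(from=A, to=B, msg='ping')): A:[] B:[req,bye,ping] C:[hello]
After 7 (send(from=B, to=C, msg='start')): A:[] B:[req,bye,ping] C:[hello,start]
After 8 (process(B)): A:[] B:[bye,ping] C:[hello,start]
After 9 (process(A)): A:[] B:[bye,ping] C:[hello,start]
After 10 (send(from=A, to=B, msg='err')): A:[] B:[bye,ping,err] C:[hello,start]
After 11 (send(from=C, to=A, msg='stop')): A:[stop] B:[bye,ping,err] C:[hello,start]
After 12 (send(from=A, to=C, msg='resp')): A:[stop] B:[bye,ping,err] C:[hello,start,resp]
After 13 (process(C)): A:[stop] B:[bye,ping,err] C:[start,resp]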